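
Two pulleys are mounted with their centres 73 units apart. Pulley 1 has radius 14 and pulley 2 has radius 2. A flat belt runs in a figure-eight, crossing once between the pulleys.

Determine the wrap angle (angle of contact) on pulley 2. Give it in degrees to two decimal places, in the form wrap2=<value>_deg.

crossed belt: β = asin((r1+r2)/C) = asin(16/73) = 12.6608°
wrap1 = wrap2 = π + 2β = 205.3215°

wrap2=205.32_deg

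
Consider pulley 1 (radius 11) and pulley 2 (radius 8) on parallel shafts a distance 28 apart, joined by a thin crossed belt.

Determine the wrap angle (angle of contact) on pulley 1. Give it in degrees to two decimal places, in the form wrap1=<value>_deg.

wrap1=265.46_deg

crossed belt: β = asin((r1+r2)/C) = asin(19/28) = 42.7321°
wrap1 = wrap2 = π + 2β = 265.4642°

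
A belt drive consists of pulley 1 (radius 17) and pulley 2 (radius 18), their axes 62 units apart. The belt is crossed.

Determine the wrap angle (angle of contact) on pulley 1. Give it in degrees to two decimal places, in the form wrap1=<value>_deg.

crossed belt: β = asin((r1+r2)/C) = asin(35/62) = 34.3687°
wrap1 = wrap2 = π + 2β = 248.7374°

wrap1=248.74_deg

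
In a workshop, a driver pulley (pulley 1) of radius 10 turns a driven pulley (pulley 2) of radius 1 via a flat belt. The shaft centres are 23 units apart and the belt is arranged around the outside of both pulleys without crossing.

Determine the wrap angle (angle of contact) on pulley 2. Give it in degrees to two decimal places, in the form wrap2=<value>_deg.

wrap2=133.93_deg

open belt: β = asin((r2−r1)/C) = asin(-9/23) = -23.0357°
wrap1 = π − 2β = 226.0714°
wrap2 = π + 2β = 133.9286°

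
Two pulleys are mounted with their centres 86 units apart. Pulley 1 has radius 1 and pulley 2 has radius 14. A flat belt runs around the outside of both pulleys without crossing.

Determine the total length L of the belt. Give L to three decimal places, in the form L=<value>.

open belt: β = asin((r2−r1)/C) = asin(13/86) = 8.6943°
wrap1 = π − 2β = 162.6114°
wrap2 = π + 2β = 197.3886°
tangent length = C·cosβ = 85.0118
L = r1·wrap1 + r2·wrap2 + 2·C·cosβ = 1·2.8381 + 14·3.4451 + 2·85.0118 = 221.0928

L=221.093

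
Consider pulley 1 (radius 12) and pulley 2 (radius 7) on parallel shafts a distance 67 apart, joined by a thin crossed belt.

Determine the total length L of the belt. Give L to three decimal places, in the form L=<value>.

crossed belt: β = asin((r1+r2)/C) = asin(19/67) = 16.4741°
wrap1 = wrap2 = π + 2β = 212.9482°
tangent length = C·cosβ = 64.2495
L = (r1+r2)·wrap + 2·C·cosβ = 19·3.7166 + 2·64.2495 = 199.1153

L=199.115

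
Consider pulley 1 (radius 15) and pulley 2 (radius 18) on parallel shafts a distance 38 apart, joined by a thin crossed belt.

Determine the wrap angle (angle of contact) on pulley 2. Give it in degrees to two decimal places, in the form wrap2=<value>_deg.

crossed belt: β = asin((r1+r2)/C) = asin(33/38) = 60.2757°
wrap1 = wrap2 = π + 2β = 300.5513°

wrap2=300.55_deg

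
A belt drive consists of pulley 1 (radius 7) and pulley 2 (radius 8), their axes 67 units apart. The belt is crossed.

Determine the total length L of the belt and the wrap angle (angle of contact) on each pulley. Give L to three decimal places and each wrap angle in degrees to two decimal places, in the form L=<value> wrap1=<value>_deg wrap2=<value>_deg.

L=184.496 wrap1=205.87_deg wrap2=205.87_deg

crossed belt: β = asin((r1+r2)/C) = asin(15/67) = 12.9371°
wrap1 = wrap2 = π + 2β = 205.8741°
tangent length = C·cosβ = 65.2993
L = (r1+r2)·wrap + 2·C·cosβ = 15·3.5932 + 2·65.2993 = 184.4963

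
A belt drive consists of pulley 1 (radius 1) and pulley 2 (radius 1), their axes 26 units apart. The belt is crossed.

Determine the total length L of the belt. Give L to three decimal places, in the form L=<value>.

crossed belt: β = asin((r1+r2)/C) = asin(2/26) = 4.4117°
wrap1 = wrap2 = π + 2β = 188.8235°
tangent length = C·cosβ = 25.9230
L = (r1+r2)·wrap + 2·C·cosβ = 2·3.2956 + 2·25.9230 = 58.4371

L=58.437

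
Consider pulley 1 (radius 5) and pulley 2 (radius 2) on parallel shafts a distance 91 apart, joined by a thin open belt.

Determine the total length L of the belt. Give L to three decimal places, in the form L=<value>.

open belt: β = asin((r2−r1)/C) = asin(-3/91) = -1.8892°
wrap1 = π − 2β = 183.7784°
wrap2 = π + 2β = 176.2216°
tangent length = C·cosβ = 90.9505
L = r1·wrap1 + r2·wrap2 + 2·C·cosβ = 5·3.2075 + 2·3.0756 + 2·90.9505 = 204.0901

L=204.090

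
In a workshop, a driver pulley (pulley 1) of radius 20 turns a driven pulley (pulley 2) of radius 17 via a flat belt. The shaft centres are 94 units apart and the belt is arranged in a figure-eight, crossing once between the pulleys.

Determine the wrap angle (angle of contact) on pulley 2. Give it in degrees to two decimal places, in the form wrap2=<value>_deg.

wrap2=226.36_deg

crossed belt: β = asin((r1+r2)/C) = asin(37/94) = 23.1797°
wrap1 = wrap2 = π + 2β = 226.3595°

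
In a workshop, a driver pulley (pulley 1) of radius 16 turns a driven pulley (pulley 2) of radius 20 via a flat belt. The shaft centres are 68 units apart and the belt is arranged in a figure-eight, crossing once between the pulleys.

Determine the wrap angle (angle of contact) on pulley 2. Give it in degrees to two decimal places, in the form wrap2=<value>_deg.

crossed belt: β = asin((r1+r2)/C) = asin(36/68) = 31.9657°
wrap1 = wrap2 = π + 2β = 243.9314°

wrap2=243.93_deg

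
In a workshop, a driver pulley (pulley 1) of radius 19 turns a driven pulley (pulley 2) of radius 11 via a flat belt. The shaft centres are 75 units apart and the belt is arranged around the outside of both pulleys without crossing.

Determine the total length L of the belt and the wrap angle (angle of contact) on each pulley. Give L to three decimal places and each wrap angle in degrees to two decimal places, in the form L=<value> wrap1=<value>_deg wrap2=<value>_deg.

L=245.102 wrap1=192.25_deg wrap2=167.75_deg

open belt: β = asin((r2−r1)/C) = asin(-8/75) = -6.1232°
wrap1 = π − 2β = 192.2464°
wrap2 = π + 2β = 167.7536°
tangent length = C·cosβ = 74.5721
L = r1·wrap1 + r2·wrap2 + 2·C·cosβ = 19·3.3553 + 11·2.9279 + 2·74.5721 = 245.1019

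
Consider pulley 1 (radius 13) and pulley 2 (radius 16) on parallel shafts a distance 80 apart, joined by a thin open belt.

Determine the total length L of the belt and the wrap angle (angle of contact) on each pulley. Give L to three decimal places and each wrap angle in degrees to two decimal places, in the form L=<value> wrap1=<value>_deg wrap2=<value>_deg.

open belt: β = asin((r2−r1)/C) = asin(3/80) = 2.1491°
wrap1 = π − 2β = 175.7018°
wrap2 = π + 2β = 184.2982°
tangent length = C·cosβ = 79.9437
L = r1·wrap1 + r2·wrap2 + 2·C·cosβ = 13·3.0666 + 16·3.2166 + 2·79.9437 = 251.2187

L=251.219 wrap1=175.70_deg wrap2=184.30_deg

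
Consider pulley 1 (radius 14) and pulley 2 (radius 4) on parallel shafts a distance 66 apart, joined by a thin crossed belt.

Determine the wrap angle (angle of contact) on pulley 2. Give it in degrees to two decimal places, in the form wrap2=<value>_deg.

crossed belt: β = asin((r1+r2)/C) = asin(18/66) = 15.8266°
wrap1 = wrap2 = π + 2β = 211.6532°

wrap2=211.65_deg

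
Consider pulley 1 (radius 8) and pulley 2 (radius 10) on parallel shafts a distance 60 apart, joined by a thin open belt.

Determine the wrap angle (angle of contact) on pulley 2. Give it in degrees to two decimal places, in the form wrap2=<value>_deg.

open belt: β = asin((r2−r1)/C) = asin(2/60) = 1.9102°
wrap1 = π − 2β = 176.1796°
wrap2 = π + 2β = 183.8204°

wrap2=183.82_deg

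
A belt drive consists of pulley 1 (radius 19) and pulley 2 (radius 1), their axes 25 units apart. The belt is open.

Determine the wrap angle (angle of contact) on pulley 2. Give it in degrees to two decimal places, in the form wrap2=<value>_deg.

wrap2=87.89_deg

open belt: β = asin((r2−r1)/C) = asin(-18/25) = -46.0545°
wrap1 = π − 2β = 272.1090°
wrap2 = π + 2β = 87.8910°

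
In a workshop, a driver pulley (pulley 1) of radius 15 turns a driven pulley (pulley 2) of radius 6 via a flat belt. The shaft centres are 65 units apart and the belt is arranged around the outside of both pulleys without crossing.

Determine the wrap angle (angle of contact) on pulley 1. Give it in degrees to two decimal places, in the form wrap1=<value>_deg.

wrap1=195.92_deg

open belt: β = asin((r2−r1)/C) = asin(-9/65) = -7.9588°
wrap1 = π − 2β = 195.9177°
wrap2 = π + 2β = 164.0823°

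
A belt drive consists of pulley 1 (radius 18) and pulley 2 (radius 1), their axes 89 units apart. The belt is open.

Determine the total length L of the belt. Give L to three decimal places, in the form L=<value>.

L=240.947

open belt: β = asin((r2−r1)/C) = asin(-17/89) = -11.0118°
wrap1 = π − 2β = 202.0236°
wrap2 = π + 2β = 157.9764°
tangent length = C·cosβ = 87.3613
L = r1·wrap1 + r2·wrap2 + 2·C·cosβ = 18·3.5260 + 1·2.7572 + 2·87.3613 = 240.9474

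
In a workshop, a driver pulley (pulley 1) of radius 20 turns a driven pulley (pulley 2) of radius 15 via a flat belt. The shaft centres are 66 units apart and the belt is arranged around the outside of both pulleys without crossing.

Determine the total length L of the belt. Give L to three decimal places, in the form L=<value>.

L=242.335

open belt: β = asin((r2−r1)/C) = asin(-5/66) = -4.3448°
wrap1 = π − 2β = 188.6895°
wrap2 = π + 2β = 171.3105°
tangent length = C·cosβ = 65.8103
L = r1·wrap1 + r2·wrap2 + 2·C·cosβ = 20·3.2933 + 15·2.9899 + 2·65.8103 = 242.3347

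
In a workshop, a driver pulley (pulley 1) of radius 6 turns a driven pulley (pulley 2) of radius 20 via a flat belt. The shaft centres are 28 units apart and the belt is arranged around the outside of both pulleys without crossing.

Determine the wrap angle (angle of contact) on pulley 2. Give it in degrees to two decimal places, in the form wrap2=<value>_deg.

open belt: β = asin((r2−r1)/C) = asin(14/28) = 30.0000°
wrap1 = π − 2β = 120.0000°
wrap2 = π + 2β = 240.0000°

wrap2=240.00_deg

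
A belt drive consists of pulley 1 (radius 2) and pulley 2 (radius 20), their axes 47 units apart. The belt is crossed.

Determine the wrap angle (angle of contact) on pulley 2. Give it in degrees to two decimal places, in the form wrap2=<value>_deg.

crossed belt: β = asin((r1+r2)/C) = asin(22/47) = 27.9101°
wrap1 = wrap2 = π + 2β = 235.8201°

wrap2=235.82_deg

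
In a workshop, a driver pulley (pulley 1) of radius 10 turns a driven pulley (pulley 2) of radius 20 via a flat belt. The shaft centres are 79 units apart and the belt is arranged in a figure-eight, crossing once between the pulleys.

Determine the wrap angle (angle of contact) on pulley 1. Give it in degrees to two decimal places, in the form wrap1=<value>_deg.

wrap1=224.64_deg

crossed belt: β = asin((r1+r2)/C) = asin(30/79) = 22.3180°
wrap1 = wrap2 = π + 2β = 224.6360°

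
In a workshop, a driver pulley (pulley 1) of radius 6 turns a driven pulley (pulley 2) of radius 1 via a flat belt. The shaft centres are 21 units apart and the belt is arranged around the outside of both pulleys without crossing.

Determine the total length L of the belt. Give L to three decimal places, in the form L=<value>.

L=65.187

open belt: β = asin((r2−r1)/C) = asin(-5/21) = -13.7741°
wrap1 = π − 2β = 207.5483°
wrap2 = π + 2β = 152.4517°
tangent length = C·cosβ = 20.3961
L = r1·wrap1 + r2·wrap2 + 2·C·cosβ = 6·3.6224 + 1·2.6608 + 2·20.3961 = 65.1873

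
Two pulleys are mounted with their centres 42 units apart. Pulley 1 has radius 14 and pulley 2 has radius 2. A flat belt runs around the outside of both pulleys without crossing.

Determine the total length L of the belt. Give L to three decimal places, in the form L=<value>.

L=137.718

open belt: β = asin((r2−r1)/C) = asin(-12/42) = -16.6015°
wrap1 = π − 2β = 213.2031°
wrap2 = π + 2β = 146.7969°
tangent length = C·cosβ = 40.2492
L = r1·wrap1 + r2·wrap2 + 2·C·cosβ = 14·3.7211 + 2·2.5621 + 2·40.2492 = 137.7180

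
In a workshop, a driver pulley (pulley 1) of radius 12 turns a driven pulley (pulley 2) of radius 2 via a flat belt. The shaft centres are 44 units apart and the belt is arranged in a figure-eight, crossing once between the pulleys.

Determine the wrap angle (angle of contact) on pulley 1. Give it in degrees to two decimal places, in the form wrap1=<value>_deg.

crossed belt: β = asin((r1+r2)/C) = asin(14/44) = 18.5530°
wrap1 = wrap2 = π + 2β = 217.1060°

wrap1=217.11_deg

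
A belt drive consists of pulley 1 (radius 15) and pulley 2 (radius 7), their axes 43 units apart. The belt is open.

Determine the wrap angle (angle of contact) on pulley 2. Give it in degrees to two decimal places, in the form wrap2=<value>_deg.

wrap2=158.56_deg

open belt: β = asin((r2−r1)/C) = asin(-8/43) = -10.7222°
wrap1 = π − 2β = 201.4443°
wrap2 = π + 2β = 158.5557°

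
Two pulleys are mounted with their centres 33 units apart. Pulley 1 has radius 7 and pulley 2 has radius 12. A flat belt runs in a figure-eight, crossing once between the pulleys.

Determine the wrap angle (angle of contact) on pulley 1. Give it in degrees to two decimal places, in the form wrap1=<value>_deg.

crossed belt: β = asin((r1+r2)/C) = asin(19/33) = 35.1527°
wrap1 = wrap2 = π + 2β = 250.3054°

wrap1=250.31_deg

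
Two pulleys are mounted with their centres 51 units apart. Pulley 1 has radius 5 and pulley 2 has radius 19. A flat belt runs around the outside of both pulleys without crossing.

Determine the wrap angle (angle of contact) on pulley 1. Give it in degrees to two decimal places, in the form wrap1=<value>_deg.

wrap1=148.13_deg

open belt: β = asin((r2−r1)/C) = asin(14/51) = 15.9328°
wrap1 = π − 2β = 148.1344°
wrap2 = π + 2β = 211.8656°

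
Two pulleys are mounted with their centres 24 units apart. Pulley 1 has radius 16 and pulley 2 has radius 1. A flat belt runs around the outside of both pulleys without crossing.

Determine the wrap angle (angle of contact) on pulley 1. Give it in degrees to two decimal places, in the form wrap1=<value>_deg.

wrap1=257.36_deg

open belt: β = asin((r2−r1)/C) = asin(-15/24) = -38.6822°
wrap1 = π − 2β = 257.3644°
wrap2 = π + 2β = 102.6356°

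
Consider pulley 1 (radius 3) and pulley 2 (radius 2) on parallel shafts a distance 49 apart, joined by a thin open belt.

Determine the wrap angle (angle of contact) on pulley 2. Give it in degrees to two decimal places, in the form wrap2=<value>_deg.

open belt: β = asin((r2−r1)/C) = asin(-1/49) = -1.1694°
wrap1 = π − 2β = 182.3388°
wrap2 = π + 2β = 177.6612°

wrap2=177.66_deg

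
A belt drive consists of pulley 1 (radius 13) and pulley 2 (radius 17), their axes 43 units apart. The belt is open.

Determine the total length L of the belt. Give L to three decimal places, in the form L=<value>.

open belt: β = asin((r2−r1)/C) = asin(4/43) = 5.3376°
wrap1 = π − 2β = 169.3249°
wrap2 = π + 2β = 190.6751°
tangent length = C·cosβ = 42.8135
L = r1·wrap1 + r2·wrap2 + 2·C·cosβ = 13·2.9553 + 17·3.3279 + 2·42.8135 = 180.6201

L=180.620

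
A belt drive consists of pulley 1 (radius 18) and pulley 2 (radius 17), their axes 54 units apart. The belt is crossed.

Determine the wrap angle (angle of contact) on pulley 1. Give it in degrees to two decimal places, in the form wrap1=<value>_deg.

wrap1=260.80_deg

crossed belt: β = asin((r1+r2)/C) = asin(35/54) = 40.4021°
wrap1 = wrap2 = π + 2β = 260.8043°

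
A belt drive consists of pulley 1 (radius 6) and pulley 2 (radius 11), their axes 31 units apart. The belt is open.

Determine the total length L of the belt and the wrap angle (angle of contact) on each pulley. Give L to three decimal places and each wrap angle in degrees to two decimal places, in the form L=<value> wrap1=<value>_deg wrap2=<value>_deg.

L=116.215 wrap1=161.44_deg wrap2=198.56_deg

open belt: β = asin((r2−r1)/C) = asin(5/31) = 9.2818°
wrap1 = π − 2β = 161.4364°
wrap2 = π + 2β = 198.5636°
tangent length = C·cosβ = 30.5941
L = r1·wrap1 + r2·wrap2 + 2·C·cosβ = 6·2.8176 + 11·3.4656 + 2·30.5941 = 116.2153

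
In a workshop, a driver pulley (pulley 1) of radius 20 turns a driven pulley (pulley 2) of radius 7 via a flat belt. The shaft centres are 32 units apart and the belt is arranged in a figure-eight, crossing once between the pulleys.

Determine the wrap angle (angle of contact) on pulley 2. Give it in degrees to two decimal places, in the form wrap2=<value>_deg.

wrap2=295.08_deg

crossed belt: β = asin((r1+r2)/C) = asin(27/32) = 57.5383°
wrap1 = wrap2 = π + 2β = 295.0765°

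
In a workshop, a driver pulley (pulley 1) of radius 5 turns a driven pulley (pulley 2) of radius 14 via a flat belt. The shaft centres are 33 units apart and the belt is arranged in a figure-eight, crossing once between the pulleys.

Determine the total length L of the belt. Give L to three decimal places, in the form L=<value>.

crossed belt: β = asin((r1+r2)/C) = asin(19/33) = 35.1527°
wrap1 = wrap2 = π + 2β = 250.3054°
tangent length = C·cosβ = 26.9815
L = (r1+r2)·wrap + 2·C·cosβ = 19·4.3687 + 2·26.9815 = 136.9674

L=136.967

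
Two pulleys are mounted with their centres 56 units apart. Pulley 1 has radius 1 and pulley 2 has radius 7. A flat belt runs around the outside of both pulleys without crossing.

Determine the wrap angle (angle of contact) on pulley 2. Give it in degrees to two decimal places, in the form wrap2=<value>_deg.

wrap2=192.30_deg

open belt: β = asin((r2−r1)/C) = asin(6/56) = 6.1506°
wrap1 = π − 2β = 167.6987°
wrap2 = π + 2β = 192.3013°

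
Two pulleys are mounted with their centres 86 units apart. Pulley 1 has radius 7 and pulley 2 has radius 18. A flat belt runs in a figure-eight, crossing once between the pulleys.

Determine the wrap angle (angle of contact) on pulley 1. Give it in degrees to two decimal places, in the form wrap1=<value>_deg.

wrap1=213.80_deg

crossed belt: β = asin((r1+r2)/C) = asin(25/86) = 16.8997°
wrap1 = wrap2 = π + 2β = 213.7995°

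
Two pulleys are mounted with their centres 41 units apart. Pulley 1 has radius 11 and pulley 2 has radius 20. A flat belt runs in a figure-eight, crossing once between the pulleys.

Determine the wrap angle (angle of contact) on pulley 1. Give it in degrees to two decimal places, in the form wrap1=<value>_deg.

wrap1=278.24_deg

crossed belt: β = asin((r1+r2)/C) = asin(31/41) = 49.1214°
wrap1 = wrap2 = π + 2β = 278.2427°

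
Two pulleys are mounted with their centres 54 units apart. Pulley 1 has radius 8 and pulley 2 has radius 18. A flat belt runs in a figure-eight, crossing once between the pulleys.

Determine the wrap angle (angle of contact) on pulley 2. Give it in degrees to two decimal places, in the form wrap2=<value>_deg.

crossed belt: β = asin((r1+r2)/C) = asin(26/54) = 28.7822°
wrap1 = wrap2 = π + 2β = 237.5644°

wrap2=237.56_deg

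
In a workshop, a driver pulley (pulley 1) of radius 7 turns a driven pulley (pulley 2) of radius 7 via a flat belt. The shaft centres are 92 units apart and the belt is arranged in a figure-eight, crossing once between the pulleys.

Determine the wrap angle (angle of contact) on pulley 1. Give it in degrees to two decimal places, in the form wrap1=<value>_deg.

crossed belt: β = asin((r1+r2)/C) = asin(14/92) = 8.7529°
wrap1 = wrap2 = π + 2β = 197.5059°

wrap1=197.51_deg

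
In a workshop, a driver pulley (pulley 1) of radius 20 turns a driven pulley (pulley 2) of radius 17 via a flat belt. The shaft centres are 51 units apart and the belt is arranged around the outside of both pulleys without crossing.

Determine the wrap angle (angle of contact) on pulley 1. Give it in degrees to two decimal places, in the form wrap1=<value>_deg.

wrap1=186.74_deg

open belt: β = asin((r2−r1)/C) = asin(-3/51) = -3.3723°
wrap1 = π − 2β = 186.7446°
wrap2 = π + 2β = 173.2554°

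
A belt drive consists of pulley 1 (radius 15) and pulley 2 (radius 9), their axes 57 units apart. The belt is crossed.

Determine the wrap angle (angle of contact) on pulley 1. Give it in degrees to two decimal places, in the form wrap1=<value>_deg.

wrap1=229.80_deg

crossed belt: β = asin((r1+r2)/C) = asin(24/57) = 24.9011°
wrap1 = wrap2 = π + 2β = 229.8021°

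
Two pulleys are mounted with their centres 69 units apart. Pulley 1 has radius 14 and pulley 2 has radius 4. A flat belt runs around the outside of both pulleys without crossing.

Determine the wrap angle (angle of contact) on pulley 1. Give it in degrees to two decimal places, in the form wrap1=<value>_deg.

wrap1=196.67_deg

open belt: β = asin((r2−r1)/C) = asin(-10/69) = -8.3331°
wrap1 = π − 2β = 196.6662°
wrap2 = π + 2β = 163.3338°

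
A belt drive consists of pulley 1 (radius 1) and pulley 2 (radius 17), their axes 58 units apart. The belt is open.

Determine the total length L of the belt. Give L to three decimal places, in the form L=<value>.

L=176.991

open belt: β = asin((r2−r1)/C) = asin(16/58) = 16.0134°
wrap1 = π − 2β = 147.9732°
wrap2 = π + 2β = 212.0268°
tangent length = C·cosβ = 55.7494
L = r1·wrap1 + r2·wrap2 + 2·C·cosβ = 1·2.5826 + 17·3.7006 + 2·55.7494 = 176.9911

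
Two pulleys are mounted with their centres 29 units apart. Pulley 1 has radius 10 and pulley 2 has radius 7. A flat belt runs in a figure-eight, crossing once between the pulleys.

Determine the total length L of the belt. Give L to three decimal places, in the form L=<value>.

crossed belt: β = asin((r1+r2)/C) = asin(17/29) = 35.8883°
wrap1 = wrap2 = π + 2β = 251.7766°
tangent length = C·cosβ = 23.4947
L = (r1+r2)·wrap + 2·C·cosβ = 17·4.3943 + 2·23.4947 = 121.6930

L=121.693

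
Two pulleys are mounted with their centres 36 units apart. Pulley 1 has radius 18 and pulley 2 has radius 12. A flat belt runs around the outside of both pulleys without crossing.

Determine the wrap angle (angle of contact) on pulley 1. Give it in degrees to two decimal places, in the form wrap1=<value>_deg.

wrap1=199.19_deg

open belt: β = asin((r2−r1)/C) = asin(-6/36) = -9.5941°
wrap1 = π − 2β = 199.1881°
wrap2 = π + 2β = 160.8119°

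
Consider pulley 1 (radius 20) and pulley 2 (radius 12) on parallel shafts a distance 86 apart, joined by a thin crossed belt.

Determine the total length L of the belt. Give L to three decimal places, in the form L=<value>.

L=284.581

crossed belt: β = asin((r1+r2)/C) = asin(32/86) = 21.8448°
wrap1 = wrap2 = π + 2β = 223.6895°
tangent length = C·cosβ = 79.8248
L = (r1+r2)·wrap + 2·C·cosβ = 32·3.9041 + 2·79.8248 = 284.5814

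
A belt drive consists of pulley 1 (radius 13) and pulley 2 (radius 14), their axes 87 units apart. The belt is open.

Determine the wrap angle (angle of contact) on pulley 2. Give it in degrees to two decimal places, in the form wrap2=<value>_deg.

open belt: β = asin((r2−r1)/C) = asin(1/87) = 0.6586°
wrap1 = π − 2β = 178.6828°
wrap2 = π + 2β = 181.3172°

wrap2=181.32_deg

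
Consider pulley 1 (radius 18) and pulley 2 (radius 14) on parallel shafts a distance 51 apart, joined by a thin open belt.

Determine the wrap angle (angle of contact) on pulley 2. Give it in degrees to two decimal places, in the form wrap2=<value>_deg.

open belt: β = asin((r2−r1)/C) = asin(-4/51) = -4.4984°
wrap1 = π − 2β = 188.9968°
wrap2 = π + 2β = 171.0032°

wrap2=171.00_deg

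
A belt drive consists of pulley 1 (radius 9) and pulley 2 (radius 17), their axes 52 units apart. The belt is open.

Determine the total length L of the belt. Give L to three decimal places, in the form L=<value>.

L=186.915

open belt: β = asin((r2−r1)/C) = asin(8/52) = 8.8499°
wrap1 = π − 2β = 162.3002°
wrap2 = π + 2β = 197.6998°
tangent length = C·cosβ = 51.3809
L = r1·wrap1 + r2·wrap2 + 2·C·cosβ = 9·2.8327 + 17·3.4505 + 2·51.3809 = 186.9146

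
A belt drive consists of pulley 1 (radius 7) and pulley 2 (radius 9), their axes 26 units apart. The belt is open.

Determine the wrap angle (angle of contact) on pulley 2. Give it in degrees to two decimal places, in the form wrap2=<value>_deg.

open belt: β = asin((r2−r1)/C) = asin(2/26) = 4.4117°
wrap1 = π − 2β = 171.1765°
wrap2 = π + 2β = 188.8235°

wrap2=188.82_deg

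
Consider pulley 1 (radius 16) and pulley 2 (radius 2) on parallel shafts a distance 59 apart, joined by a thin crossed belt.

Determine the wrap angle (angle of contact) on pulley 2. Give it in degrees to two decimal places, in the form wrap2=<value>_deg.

wrap2=215.53_deg

crossed belt: β = asin((r1+r2)/C) = asin(18/59) = 17.7633°
wrap1 = wrap2 = π + 2β = 215.5265°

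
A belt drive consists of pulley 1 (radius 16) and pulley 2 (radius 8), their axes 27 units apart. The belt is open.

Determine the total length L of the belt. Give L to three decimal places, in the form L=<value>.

L=131.786

open belt: β = asin((r2−r1)/C) = asin(-8/27) = -17.2353°
wrap1 = π − 2β = 214.4706°
wrap2 = π + 2β = 145.5294°
tangent length = C·cosβ = 25.7876
L = r1·wrap1 + r2·wrap2 + 2·C·cosβ = 16·3.7432 + 8·2.5400 + 2·25.7876 = 131.7864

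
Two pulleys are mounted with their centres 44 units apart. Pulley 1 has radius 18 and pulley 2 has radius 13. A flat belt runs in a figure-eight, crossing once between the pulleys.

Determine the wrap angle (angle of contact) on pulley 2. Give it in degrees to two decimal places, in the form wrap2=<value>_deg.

crossed belt: β = asin((r1+r2)/C) = asin(31/44) = 44.7928°
wrap1 = wrap2 = π + 2β = 269.5857°

wrap2=269.59_deg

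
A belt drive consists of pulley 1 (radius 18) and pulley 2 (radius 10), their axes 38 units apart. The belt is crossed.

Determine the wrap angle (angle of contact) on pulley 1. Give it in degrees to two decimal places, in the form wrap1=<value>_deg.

wrap1=274.93_deg

crossed belt: β = asin((r1+r2)/C) = asin(28/38) = 47.4631°
wrap1 = wrap2 = π + 2β = 274.9262°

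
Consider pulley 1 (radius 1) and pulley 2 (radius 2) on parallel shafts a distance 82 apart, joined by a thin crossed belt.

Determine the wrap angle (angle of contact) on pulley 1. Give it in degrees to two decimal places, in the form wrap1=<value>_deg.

crossed belt: β = asin((r1+r2)/C) = asin(3/82) = 2.0967°
wrap1 = wrap2 = π + 2β = 184.1933°

wrap1=184.19_deg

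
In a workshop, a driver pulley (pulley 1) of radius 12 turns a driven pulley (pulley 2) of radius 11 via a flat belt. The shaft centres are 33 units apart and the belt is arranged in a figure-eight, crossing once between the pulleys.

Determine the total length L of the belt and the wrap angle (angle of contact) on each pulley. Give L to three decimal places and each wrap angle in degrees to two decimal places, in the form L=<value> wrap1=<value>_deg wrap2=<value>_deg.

L=155.059 wrap1=268.37_deg wrap2=268.37_deg

crossed belt: β = asin((r1+r2)/C) = asin(23/33) = 44.1844°
wrap1 = wrap2 = π + 2β = 268.3688°
tangent length = C·cosβ = 23.6643
L = (r1+r2)·wrap + 2·C·cosβ = 23·4.6839 + 2·23.6643 = 155.0588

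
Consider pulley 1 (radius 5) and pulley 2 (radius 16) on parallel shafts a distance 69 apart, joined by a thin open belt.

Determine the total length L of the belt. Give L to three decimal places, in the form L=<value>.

L=205.731

open belt: β = asin((r2−r1)/C) = asin(11/69) = 9.1732°
wrap1 = π − 2β = 161.6535°
wrap2 = π + 2β = 198.3465°
tangent length = C·cosβ = 68.1175
L = r1·wrap1 + r2·wrap2 + 2·C·cosβ = 5·2.8214 + 16·3.4618 + 2·68.1175 = 205.7308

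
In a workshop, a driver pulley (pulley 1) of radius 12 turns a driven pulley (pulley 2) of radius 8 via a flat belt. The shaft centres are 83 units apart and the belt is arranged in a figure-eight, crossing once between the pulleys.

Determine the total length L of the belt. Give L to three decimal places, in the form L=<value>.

crossed belt: β = asin((r1+r2)/C) = asin(20/83) = 13.9434°
wrap1 = wrap2 = π + 2β = 207.8869°
tangent length = C·cosβ = 80.5543
L = (r1+r2)·wrap + 2·C·cosβ = 20·3.6283 + 2·80.5543 = 233.6749

L=233.675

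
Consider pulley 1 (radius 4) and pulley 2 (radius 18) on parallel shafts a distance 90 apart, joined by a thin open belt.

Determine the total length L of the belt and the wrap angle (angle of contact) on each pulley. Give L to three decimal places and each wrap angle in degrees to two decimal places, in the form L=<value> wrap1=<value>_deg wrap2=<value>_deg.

open belt: β = asin((r2−r1)/C) = asin(14/90) = 8.9490°
wrap1 = π − 2β = 162.1020°
wrap2 = π + 2β = 197.8980°
tangent length = C·cosβ = 88.9044
L = r1·wrap1 + r2·wrap2 + 2·C·cosβ = 4·2.8292 + 18·3.4540 + 2·88.9044 = 251.2972

L=251.297 wrap1=162.10_deg wrap2=197.90_deg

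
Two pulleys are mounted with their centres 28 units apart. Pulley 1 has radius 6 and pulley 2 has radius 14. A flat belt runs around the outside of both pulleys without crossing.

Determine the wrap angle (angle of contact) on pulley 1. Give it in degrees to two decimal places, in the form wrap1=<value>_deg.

open belt: β = asin((r2−r1)/C) = asin(8/28) = 16.6015°
wrap1 = π − 2β = 146.7969°
wrap2 = π + 2β = 213.2031°

wrap1=146.80_deg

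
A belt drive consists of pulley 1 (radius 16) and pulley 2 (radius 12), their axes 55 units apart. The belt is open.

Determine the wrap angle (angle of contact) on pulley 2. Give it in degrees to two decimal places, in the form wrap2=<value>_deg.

open belt: β = asin((r2−r1)/C) = asin(-4/55) = -4.1706°
wrap1 = π − 2β = 188.3413°
wrap2 = π + 2β = 171.6587°

wrap2=171.66_deg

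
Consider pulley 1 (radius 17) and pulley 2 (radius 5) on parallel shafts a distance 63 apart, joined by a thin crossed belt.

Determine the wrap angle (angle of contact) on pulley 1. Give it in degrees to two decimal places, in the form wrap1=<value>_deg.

crossed belt: β = asin((r1+r2)/C) = asin(22/63) = 20.4388°
wrap1 = wrap2 = π + 2β = 220.8776°

wrap1=220.88_deg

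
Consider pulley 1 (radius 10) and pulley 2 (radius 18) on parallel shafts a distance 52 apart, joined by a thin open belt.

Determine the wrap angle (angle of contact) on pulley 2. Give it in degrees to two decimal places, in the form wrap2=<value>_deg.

wrap2=197.70_deg

open belt: β = asin((r2−r1)/C) = asin(8/52) = 8.8499°
wrap1 = π − 2β = 162.3002°
wrap2 = π + 2β = 197.6998°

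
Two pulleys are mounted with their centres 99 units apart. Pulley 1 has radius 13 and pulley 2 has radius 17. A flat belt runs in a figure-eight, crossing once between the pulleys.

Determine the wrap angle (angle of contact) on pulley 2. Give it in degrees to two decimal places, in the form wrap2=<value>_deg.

wrap2=215.28_deg

crossed belt: β = asin((r1+r2)/C) = asin(30/99) = 17.6397°
wrap1 = wrap2 = π + 2β = 215.2794°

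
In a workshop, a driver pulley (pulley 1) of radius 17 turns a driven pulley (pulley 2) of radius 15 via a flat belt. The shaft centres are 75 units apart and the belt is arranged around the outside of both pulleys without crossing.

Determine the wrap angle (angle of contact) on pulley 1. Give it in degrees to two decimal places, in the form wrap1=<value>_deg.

open belt: β = asin((r2−r1)/C) = asin(-2/75) = -1.5281°
wrap1 = π − 2β = 183.0561°
wrap2 = π + 2β = 176.9439°

wrap1=183.06_deg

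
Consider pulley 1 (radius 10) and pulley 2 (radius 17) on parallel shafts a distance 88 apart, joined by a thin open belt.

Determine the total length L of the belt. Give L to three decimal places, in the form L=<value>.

L=261.380

open belt: β = asin((r2−r1)/C) = asin(7/88) = 4.5624°
wrap1 = π − 2β = 170.8751°
wrap2 = π + 2β = 189.1249°
tangent length = C·cosβ = 87.7211
L = r1·wrap1 + r2·wrap2 + 2·C·cosβ = 10·2.9823 + 17·3.3009 + 2·87.7211 = 261.3801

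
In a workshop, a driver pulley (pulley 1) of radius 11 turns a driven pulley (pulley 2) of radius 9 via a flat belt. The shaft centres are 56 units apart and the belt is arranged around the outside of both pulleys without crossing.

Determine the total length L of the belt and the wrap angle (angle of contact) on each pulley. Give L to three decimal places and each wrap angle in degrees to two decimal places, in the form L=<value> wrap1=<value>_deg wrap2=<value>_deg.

open belt: β = asin((r2−r1)/C) = asin(-2/56) = -2.0467°
wrap1 = π − 2β = 184.0934°
wrap2 = π + 2β = 175.9066°
tangent length = C·cosβ = 55.9643
L = r1·wrap1 + r2·wrap2 + 2·C·cosβ = 11·3.2130 + 9·3.0701 + 2·55.9643 = 174.9033

L=174.903 wrap1=184.09_deg wrap2=175.91_deg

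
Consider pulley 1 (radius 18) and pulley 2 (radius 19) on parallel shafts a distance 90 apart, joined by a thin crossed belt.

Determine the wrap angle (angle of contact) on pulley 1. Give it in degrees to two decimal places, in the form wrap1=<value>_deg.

wrap1=228.55_deg

crossed belt: β = asin((r1+r2)/C) = asin(37/90) = 24.2747°
wrap1 = wrap2 = π + 2β = 228.5493°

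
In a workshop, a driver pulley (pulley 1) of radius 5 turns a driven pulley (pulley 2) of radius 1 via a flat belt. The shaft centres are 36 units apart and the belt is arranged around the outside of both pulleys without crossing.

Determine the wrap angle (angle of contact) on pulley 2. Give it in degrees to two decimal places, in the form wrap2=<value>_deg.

wrap2=167.24_deg

open belt: β = asin((r2−r1)/C) = asin(-4/36) = -6.3794°
wrap1 = π − 2β = 192.7587°
wrap2 = π + 2β = 167.2413°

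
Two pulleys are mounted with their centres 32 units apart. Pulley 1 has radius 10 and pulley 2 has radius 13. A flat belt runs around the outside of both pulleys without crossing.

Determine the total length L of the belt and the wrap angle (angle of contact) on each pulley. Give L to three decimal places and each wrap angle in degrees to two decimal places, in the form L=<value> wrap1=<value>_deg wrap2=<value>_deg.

L=136.538 wrap1=169.24_deg wrap2=190.76_deg

open belt: β = asin((r2−r1)/C) = asin(3/32) = 5.3794°
wrap1 = π − 2β = 169.2412°
wrap2 = π + 2β = 190.7588°
tangent length = C·cosβ = 31.8591
L = r1·wrap1 + r2·wrap2 + 2·C·cosβ = 10·2.9538 + 13·3.3294 + 2·31.8591 = 136.5381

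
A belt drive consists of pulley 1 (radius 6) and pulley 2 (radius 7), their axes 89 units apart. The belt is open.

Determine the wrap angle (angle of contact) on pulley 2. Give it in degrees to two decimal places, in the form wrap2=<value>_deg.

open belt: β = asin((r2−r1)/C) = asin(1/89) = 0.6438°
wrap1 = π − 2β = 178.7124°
wrap2 = π + 2β = 181.2876°

wrap2=181.29_deg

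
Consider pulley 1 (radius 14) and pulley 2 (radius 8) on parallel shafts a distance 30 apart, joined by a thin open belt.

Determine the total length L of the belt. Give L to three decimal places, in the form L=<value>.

L=130.319

open belt: β = asin((r2−r1)/C) = asin(-6/30) = -11.5370°
wrap1 = π − 2β = 203.0739°
wrap2 = π + 2β = 156.9261°
tangent length = C·cosβ = 29.3939
L = r1·wrap1 + r2·wrap2 + 2·C·cosβ = 14·3.5443 + 8·2.7389 + 2·29.3939 = 130.3191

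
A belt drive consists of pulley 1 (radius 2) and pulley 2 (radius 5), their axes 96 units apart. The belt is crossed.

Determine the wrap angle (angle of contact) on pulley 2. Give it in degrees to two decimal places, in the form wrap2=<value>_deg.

crossed belt: β = asin((r1+r2)/C) = asin(7/96) = 4.1815°
wrap1 = wrap2 = π + 2β = 188.3631°

wrap2=188.36_deg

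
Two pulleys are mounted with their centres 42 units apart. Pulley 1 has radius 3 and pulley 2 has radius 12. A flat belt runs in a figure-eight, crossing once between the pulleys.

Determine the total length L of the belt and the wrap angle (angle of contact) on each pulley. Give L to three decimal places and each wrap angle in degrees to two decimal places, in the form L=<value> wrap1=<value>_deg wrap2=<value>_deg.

crossed belt: β = asin((r1+r2)/C) = asin(15/42) = 20.9248°
wrap1 = wrap2 = π + 2β = 221.8497°
tangent length = C·cosβ = 39.2301
L = (r1+r2)·wrap + 2·C·cosβ = 15·3.8720 + 2·39.2301 = 136.5403

L=136.540 wrap1=221.85_deg wrap2=221.85_deg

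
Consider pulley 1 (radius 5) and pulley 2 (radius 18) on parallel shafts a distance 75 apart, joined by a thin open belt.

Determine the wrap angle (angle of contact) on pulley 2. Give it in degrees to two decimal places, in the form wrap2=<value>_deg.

open belt: β = asin((r2−r1)/C) = asin(13/75) = 9.9817°
wrap1 = π − 2β = 160.0366°
wrap2 = π + 2β = 199.9634°

wrap2=199.96_deg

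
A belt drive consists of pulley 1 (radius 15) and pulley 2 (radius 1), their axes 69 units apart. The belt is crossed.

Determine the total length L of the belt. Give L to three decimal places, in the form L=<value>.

crossed belt: β = asin((r1+r2)/C) = asin(16/69) = 13.4080°
wrap1 = wrap2 = π + 2β = 206.8160°
tangent length = C·cosβ = 67.1193
L = (r1+r2)·wrap + 2·C·cosβ = 16·3.6096 + 2·67.1193 = 191.9925

L=191.993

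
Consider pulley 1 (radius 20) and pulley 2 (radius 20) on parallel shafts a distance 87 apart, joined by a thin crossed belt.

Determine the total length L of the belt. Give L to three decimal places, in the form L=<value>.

L=318.401

crossed belt: β = asin((r1+r2)/C) = asin(40/87) = 27.3723°
wrap1 = wrap2 = π + 2β = 234.7445°
tangent length = C·cosβ = 77.2593
L = (r1+r2)·wrap + 2·C·cosβ = 40·4.0971 + 2·77.2593 = 318.4012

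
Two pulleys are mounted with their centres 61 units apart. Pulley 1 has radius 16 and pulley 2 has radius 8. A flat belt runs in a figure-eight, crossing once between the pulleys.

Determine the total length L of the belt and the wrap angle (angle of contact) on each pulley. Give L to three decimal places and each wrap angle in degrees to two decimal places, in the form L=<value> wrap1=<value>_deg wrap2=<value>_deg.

crossed belt: β = asin((r1+r2)/C) = asin(24/61) = 23.1689°
wrap1 = wrap2 = π + 2β = 226.3378°
tangent length = C·cosβ = 56.0803
L = (r1+r2)·wrap + 2·C·cosβ = 24·3.9503 + 2·56.0803 = 206.9687

L=206.969 wrap1=226.34_deg wrap2=226.34_deg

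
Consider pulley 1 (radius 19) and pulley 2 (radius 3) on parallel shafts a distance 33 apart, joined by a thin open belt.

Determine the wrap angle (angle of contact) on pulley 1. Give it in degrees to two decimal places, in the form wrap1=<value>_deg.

open belt: β = asin((r2−r1)/C) = asin(-16/33) = -29.0025°
wrap1 = π − 2β = 238.0051°
wrap2 = π + 2β = 121.9949°

wrap1=238.01_deg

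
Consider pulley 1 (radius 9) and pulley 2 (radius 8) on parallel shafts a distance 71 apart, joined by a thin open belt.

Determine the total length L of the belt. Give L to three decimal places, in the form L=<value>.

L=195.421

open belt: β = asin((r2−r1)/C) = asin(-1/71) = -0.8070°
wrap1 = π − 2β = 181.6140°
wrap2 = π + 2β = 178.3860°
tangent length = C·cosβ = 70.9930
L = r1·wrap1 + r2·wrap2 + 2·C·cosβ = 9·3.1698 + 8·3.1134 + 2·70.9930 = 195.4212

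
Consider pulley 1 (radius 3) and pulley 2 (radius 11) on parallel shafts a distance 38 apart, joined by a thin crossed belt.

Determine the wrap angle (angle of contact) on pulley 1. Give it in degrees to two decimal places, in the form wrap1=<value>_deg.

crossed belt: β = asin((r1+r2)/C) = asin(14/38) = 21.6183°
wrap1 = wrap2 = π + 2β = 223.2365°

wrap1=223.24_deg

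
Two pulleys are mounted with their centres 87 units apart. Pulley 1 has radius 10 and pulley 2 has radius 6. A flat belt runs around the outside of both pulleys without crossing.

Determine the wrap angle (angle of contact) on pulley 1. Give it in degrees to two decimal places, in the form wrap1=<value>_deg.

open belt: β = asin((r2−r1)/C) = asin(-4/87) = -2.6352°
wrap1 = π − 2β = 185.2704°
wrap2 = π + 2β = 174.7296°

wrap1=185.27_deg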